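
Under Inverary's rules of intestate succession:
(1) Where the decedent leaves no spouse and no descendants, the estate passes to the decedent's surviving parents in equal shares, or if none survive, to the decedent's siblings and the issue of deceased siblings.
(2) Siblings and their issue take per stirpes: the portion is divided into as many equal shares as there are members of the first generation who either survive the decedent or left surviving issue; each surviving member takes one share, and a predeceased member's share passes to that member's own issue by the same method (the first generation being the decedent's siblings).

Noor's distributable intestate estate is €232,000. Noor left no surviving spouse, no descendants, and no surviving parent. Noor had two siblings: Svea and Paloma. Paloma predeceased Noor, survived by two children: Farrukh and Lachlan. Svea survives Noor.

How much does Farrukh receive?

The entire €232,000 passes to the siblings and their issue.
That amount (€232,000) is divided into 2 shares of €116,000: Svea takes €116,000; Paloma's €116,000 share passes to Paloma's issue.
Paloma's share (€116,000) is divided into 2 shares of €58,000: Farrukh and Lachlan each take €58,000.

Farrukh receives €58,000.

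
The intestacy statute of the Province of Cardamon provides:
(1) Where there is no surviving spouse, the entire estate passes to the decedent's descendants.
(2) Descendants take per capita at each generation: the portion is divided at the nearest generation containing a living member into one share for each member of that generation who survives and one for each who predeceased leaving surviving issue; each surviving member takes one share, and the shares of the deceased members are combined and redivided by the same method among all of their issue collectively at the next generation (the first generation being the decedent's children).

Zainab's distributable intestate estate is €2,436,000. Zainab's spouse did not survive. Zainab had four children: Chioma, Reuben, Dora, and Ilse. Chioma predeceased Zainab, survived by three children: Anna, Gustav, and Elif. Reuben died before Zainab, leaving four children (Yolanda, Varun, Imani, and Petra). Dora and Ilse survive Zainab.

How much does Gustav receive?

The entire €2,436,000 passes to the descendants.
That amount (€2,436,000) is divided at the children's generation into 4 shares of €609,000. Dora and Ilse each take €609,000. The 2 shares of the deceased (Chioma and Reuben) are combined into a pool of €1,218,000.
That pool (€1,218,000) is divided at the grandchildren's generation equally among Anna, Gustav, Elif, Yolanda, Varun, Imani, and Petra: €174,000 each.

Gustav receives €174,000.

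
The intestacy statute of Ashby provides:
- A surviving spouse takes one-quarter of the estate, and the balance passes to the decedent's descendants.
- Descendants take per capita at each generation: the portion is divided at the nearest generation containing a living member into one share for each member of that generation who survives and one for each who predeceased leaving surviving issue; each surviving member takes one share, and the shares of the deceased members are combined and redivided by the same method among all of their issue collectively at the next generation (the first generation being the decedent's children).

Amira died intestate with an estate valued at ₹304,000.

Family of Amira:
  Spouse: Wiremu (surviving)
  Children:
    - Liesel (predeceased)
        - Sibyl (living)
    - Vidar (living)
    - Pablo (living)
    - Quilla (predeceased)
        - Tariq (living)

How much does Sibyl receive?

Wiremu takes one-quarter of ₹304,000 = ₹76,000. The remaining ₹228,000 passes to the descendants.
The descendants' portion (₹228,000) is divided at the children's generation into 4 shares of ₹57,000. Vidar and Pablo each take ₹57,000. The 2 shares of the deceased (Liesel and Quilla) are combined into a pool of ₹114,000.
That pool (₹114,000) is divided at the grandchildren's generation equally among Sibyl and Tariq: ₹57,000 each.

Sibyl receives ₹57,000.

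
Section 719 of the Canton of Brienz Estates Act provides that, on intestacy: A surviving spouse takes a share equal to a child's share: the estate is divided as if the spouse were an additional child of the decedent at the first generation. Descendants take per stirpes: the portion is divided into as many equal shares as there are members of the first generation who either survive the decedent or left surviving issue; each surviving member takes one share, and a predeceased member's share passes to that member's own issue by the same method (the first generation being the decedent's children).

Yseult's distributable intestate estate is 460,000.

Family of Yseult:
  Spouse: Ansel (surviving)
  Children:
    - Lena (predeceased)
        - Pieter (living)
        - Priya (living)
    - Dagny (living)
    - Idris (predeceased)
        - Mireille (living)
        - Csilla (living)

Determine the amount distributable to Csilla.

Csilla receives 57,500.

The spouse counts as an additional share at the children's level, so there are 4 primary shares of 115,000. Ansel takes one such share (115,000).
The children's combined portion (345,000) is divided into 3 shares of 115,000: Dagny takes 115,000; Lena's 115,000 share passes to Lena's issue; Idris's 115,000 share passes to Idris's issue.
Lena's share (115,000) is divided into 2 shares of 57,500: Pieter and Priya each take 57,500.
Idris's share (115,000) is divided into 2 shares of 57,500: Mireille and Csilla each take 57,500.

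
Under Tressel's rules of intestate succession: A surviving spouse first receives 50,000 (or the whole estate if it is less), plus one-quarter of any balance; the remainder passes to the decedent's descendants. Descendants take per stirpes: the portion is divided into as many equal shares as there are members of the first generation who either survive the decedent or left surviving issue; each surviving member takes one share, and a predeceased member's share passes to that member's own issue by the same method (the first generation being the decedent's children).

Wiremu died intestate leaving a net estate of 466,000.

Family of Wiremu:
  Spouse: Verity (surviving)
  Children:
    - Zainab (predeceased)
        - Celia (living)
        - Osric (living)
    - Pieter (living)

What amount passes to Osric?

Osric receives 78,000.

Verity first takes 50,000, leaving a balance of 416,000. Verity then takes one-quarter of the balance (104,000), for a total of 154,000. The remaining 312,000 passes to the descendants.
The descendants' portion (312,000) is divided into 2 shares of 156,000: Pieter takes 156,000; Zainab's 156,000 share passes to Zainab's issue.
Zainab's share (156,000) is divided into 2 shares of 78,000: Celia and Osric each take 78,000.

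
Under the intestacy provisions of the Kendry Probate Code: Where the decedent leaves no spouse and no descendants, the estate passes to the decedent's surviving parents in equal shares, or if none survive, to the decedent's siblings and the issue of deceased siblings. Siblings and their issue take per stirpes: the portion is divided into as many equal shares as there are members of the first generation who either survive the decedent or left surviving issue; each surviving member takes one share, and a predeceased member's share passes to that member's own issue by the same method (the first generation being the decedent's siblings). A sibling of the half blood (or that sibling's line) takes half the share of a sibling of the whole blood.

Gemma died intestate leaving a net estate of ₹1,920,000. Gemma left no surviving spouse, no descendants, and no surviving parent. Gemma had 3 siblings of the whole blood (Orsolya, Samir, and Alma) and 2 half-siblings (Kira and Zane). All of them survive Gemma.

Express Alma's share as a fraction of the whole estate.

Alma receives 1/4 of the estate.

The entire ₹1,920,000 passes to the siblings and their issue.
Counting each half-blood sibling's line as half a unit, there are 4 units in ₹1,920,000, so one unit is ₹480,000. Whole-blood lines (Orsolya, Samir, and Alma) take ₹480,000 each; half-blood lines (Kira and Zane) take ₹240,000 each.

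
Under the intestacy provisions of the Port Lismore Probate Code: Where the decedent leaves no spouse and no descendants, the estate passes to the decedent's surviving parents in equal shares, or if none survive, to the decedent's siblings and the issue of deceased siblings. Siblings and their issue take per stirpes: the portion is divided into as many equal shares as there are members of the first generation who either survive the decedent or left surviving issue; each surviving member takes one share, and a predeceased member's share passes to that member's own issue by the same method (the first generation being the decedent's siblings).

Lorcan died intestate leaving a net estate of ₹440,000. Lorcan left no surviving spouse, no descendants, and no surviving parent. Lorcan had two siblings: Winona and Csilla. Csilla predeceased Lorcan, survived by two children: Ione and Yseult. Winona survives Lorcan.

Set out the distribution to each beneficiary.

The entire ₹440,000 passes to the siblings and their issue.
That amount (₹440,000) is divided into 2 shares of ₹220,000: Winona takes ₹220,000; Csilla's ₹220,000 share passes to Csilla's issue.
Csilla's share (₹220,000) is divided into 2 shares of ₹110,000: Ione and Yseult each take ₹110,000.

Winona: ₹220,000; Ione: ₹110,000; Yseult: ₹110,000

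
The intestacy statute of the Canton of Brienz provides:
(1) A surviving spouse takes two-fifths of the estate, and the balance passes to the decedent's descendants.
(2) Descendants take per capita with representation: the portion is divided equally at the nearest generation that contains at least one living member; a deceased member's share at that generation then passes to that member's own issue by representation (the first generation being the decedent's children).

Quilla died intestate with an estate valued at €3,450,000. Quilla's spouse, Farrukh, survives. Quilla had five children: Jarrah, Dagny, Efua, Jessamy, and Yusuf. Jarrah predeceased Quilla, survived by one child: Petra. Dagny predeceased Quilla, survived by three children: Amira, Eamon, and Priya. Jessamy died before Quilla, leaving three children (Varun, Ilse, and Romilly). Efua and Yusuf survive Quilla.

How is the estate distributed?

Farrukh: €1,380,000; Petra: €414,000; Amira: €138,000; Eamon: €138,000; Priya: €138,000; Efua: €414,000; Varun: €138,000; Ilse: €138,000; Romilly: €138,000; Yusuf: €414,000

Farrukh takes two-fifths of €3,450,000 = €1,380,000. The remaining €2,070,000 passes to the descendants.
The descendants' portion (€2,070,000) is divided into 5 shares of €414,000: Efua and Yusuf each take €414,000; Jarrah's €414,000 share passes to Jarrah's issue; Dagny's €414,000 share passes to Dagny's issue; Jessamy's €414,000 share passes to Jessamy's issue.
Jarrah's share (€414,000) passes entirely to Petra.
Dagny's share (€414,000) is divided into 3 shares of €138,000: Amira, Eamon, and Priya each take €138,000.
Jessamy's share (€414,000) is divided into 3 shares of €138,000: Varun, Ilse, and Romilly each take €138,000.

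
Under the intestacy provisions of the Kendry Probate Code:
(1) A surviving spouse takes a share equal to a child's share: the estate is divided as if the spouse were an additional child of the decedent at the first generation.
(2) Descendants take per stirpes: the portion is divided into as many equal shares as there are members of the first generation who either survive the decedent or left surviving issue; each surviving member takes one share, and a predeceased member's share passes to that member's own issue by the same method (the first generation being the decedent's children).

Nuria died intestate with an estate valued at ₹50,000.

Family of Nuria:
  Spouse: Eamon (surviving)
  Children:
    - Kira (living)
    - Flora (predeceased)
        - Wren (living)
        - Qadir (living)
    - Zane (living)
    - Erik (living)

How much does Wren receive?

The spouse counts as an additional share at the children's level, so there are 5 primary shares of ₹10,000. Eamon takes one such share (₹10,000).
The children's combined portion (₹40,000) is divided into 4 shares of ₹10,000: Kira, Zane, and Erik each take ₹10,000; Flora's ₹10,000 share passes to Flora's issue.
Flora's share (₹10,000) is divided into 2 shares of ₹5,000: Wren and Qadir each take ₹5,000.

Wren receives ₹5,000.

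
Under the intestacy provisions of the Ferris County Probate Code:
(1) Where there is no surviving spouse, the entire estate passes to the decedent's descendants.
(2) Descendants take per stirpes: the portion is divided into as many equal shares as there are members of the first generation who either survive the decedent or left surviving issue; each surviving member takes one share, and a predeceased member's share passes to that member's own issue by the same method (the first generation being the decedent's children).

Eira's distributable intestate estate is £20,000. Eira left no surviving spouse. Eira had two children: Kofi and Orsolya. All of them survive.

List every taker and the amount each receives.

The entire £20,000 passes to the descendants.
That amount (£20,000) is divided into 2 shares of £10,000: Kofi and Orsolya each take £10,000.

Kofi: £10,000; Orsolya: £10,000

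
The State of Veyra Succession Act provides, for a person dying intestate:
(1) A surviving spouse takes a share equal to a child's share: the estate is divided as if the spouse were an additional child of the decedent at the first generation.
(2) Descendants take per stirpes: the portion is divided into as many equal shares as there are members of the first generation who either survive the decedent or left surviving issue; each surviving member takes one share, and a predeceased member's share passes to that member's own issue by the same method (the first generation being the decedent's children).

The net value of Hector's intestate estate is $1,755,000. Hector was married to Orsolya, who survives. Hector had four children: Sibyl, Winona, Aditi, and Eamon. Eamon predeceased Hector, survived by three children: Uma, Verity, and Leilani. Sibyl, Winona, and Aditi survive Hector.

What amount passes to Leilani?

The spouse counts as an additional share at the children's level, so there are 5 primary shares of $351,000. Orsolya takes one such share ($351,000).
The children's combined portion ($1,404,000) is divided into 4 shares of $351,000: Sibyl, Winona, and Aditi each take $351,000; Eamon's $351,000 share passes to Eamon's issue.
Eamon's share ($351,000) is divided into 3 shares of $117,000: Uma, Verity, and Leilani each take $117,000.

Leilani receives $117,000.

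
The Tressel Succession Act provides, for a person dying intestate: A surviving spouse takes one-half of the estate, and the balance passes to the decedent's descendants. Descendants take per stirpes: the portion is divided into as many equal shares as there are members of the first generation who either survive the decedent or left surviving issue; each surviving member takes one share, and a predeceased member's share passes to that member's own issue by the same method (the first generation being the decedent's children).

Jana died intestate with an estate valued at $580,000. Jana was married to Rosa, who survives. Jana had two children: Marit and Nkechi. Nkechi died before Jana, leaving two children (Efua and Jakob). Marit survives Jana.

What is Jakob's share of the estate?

Jakob receives $72,500.

Rosa takes one-half of $580,000 = $290,000. The remaining $290,000 passes to the descendants.
The descendants' portion ($290,000) is divided into 2 shares of $145,000: Marit takes $145,000; Nkechi's $145,000 share passes to Nkechi's issue.
Nkechi's share ($145,000) is divided into 2 shares of $72,500: Efua and Jakob each take $72,500.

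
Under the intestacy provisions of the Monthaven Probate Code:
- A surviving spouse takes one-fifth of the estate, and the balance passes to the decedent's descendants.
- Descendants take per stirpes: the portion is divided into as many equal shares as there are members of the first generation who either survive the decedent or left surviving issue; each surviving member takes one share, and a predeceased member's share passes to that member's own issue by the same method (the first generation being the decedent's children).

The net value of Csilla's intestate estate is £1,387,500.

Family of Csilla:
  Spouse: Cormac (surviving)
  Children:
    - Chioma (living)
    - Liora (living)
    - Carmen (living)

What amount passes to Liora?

Liora receives £370,000.

Cormac takes one-fifth of £1,387,500 = £277,500. The remaining £1,110,000 passes to the descendants.
The descendants' portion (£1,110,000) is divided into 3 shares of £370,000: Chioma, Liora, and Carmen each take £370,000.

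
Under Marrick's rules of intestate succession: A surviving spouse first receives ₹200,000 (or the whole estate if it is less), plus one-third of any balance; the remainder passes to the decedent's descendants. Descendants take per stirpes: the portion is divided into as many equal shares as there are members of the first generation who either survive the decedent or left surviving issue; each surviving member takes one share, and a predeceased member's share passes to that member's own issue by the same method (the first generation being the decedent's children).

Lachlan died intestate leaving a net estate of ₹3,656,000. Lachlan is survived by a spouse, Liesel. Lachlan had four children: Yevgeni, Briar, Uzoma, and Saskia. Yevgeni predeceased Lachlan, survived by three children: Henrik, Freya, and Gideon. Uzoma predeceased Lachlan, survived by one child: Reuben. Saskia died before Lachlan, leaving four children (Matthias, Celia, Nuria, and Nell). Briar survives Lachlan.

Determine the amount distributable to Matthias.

Liesel first takes ₹200,000, leaving a balance of ₹3,456,000. Liesel then takes one-third of the balance (₹1,152,000), for a total of ₹1,352,000. The remaining ₹2,304,000 passes to the descendants.
The descendants' portion (₹2,304,000) is divided into 4 shares of ₹576,000: Briar takes ₹576,000; Yevgeni's ₹576,000 share passes to Yevgeni's issue; Uzoma's ₹576,000 share passes to Uzoma's issue; Saskia's ₹576,000 share passes to Saskia's issue.
Yevgeni's share (₹576,000) is divided into 3 shares of ₹192,000: Henrik, Freya, and Gideon each take ₹192,000.
Uzoma's share (₹576,000) passes entirely to Reuben.
Saskia's share (₹576,000) is divided into 4 shares of ₹144,000: Matthias, Celia, Nuria, and Nell each take ₹144,000.

Matthias receives ₹144,000.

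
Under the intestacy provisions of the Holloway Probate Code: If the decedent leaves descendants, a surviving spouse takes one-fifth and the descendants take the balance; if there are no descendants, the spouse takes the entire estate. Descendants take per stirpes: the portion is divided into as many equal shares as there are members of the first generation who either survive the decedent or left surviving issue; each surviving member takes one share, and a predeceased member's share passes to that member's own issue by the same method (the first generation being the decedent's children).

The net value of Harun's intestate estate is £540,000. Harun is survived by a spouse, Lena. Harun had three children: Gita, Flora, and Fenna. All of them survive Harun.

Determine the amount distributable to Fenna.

Lena takes one-fifth of £540,000 = £108,000. The remaining £432,000 passes to the descendants.
The descendants' portion (£432,000) is divided into 3 shares of £144,000: Gita, Flora, and Fenna each take £144,000.

Fenna receives £144,000.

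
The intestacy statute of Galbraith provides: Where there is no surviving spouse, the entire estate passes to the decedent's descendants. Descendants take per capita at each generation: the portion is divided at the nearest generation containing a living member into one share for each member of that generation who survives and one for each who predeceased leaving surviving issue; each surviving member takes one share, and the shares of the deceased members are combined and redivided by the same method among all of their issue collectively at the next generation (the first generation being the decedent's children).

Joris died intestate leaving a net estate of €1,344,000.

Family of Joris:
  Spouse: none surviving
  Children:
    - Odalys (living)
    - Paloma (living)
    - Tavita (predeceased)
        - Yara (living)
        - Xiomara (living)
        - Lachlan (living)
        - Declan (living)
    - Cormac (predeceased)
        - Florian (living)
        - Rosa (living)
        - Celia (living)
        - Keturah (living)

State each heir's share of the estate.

The entire €1,344,000 passes to the descendants.
That amount (€1,344,000) is divided at the children's generation into 4 shares of €336,000. Odalys and Paloma each take €336,000. The 2 shares of the deceased (Tavita and Cormac) are combined into a pool of €672,000.
That pool (€672,000) is divided at the grandchildren's generation equally among Yara, Xiomara, Lachlan, Declan, Florian, Rosa, Celia, and Keturah: €84,000 each.

Odalys: €336,000; Paloma: €336,000; Yara: €84,000; Xiomara: €84,000; Lachlan: €84,000; Declan: €84,000; Florian: €84,000; Rosa: €84,000; Celia: €84,000; Keturah: €84,000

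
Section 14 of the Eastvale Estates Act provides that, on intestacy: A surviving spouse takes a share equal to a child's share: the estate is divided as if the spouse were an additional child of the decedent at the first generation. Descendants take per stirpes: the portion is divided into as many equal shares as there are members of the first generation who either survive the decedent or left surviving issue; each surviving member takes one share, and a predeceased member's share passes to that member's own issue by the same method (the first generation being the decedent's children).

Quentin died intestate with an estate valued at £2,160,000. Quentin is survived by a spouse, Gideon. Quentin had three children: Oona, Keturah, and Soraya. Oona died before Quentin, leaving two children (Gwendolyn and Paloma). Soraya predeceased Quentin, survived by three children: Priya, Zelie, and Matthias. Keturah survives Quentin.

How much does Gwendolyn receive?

Gwendolyn receives £270,000.

The spouse counts as an additional share at the children's level, so there are 4 primary shares of £540,000. Gideon takes one such share (£540,000).
The children's combined portion (£1,620,000) is divided into 3 shares of £540,000: Keturah takes £540,000; Oona's £540,000 share passes to Oona's issue; Soraya's £540,000 share passes to Soraya's issue.
Oona's share (£540,000) is divided into 2 shares of £270,000: Gwendolyn and Paloma each take £270,000.
Soraya's share (£540,000) is divided into 3 shares of £180,000: Priya, Zelie, and Matthias each take £180,000.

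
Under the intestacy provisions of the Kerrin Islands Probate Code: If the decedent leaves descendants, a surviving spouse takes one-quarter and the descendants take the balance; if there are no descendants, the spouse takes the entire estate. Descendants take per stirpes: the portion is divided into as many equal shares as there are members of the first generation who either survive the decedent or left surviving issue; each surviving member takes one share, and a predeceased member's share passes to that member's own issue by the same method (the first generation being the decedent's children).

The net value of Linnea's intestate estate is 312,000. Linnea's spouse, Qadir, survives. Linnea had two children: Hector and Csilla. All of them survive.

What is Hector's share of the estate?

Qadir takes one-quarter of 312,000 = 78,000. The remaining 234,000 passes to the descendants.
The descendants' portion (234,000) is divided into 2 shares of 117,000: Hector and Csilla each take 117,000.

Hector receives 117,000.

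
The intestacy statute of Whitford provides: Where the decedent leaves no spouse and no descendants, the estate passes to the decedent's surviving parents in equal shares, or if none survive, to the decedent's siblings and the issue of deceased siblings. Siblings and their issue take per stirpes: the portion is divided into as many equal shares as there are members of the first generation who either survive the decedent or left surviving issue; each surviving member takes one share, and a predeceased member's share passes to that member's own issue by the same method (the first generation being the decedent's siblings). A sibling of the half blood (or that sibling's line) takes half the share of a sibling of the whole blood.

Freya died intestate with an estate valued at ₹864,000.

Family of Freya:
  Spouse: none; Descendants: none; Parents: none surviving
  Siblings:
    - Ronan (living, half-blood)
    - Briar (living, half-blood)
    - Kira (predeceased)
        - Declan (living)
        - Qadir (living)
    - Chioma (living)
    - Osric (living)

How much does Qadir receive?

The entire ₹864,000 passes to the siblings and their issue.
Counting each half-blood sibling's line as half a unit, there are 4 units in ₹864,000, so one unit is ₹216,000. Whole-blood lines (Kira, Chioma, and Osric) take ₹216,000 each; half-blood lines (Ronan and Briar) take ₹108,000 each.
Kira's share (₹216,000) is divided into 2 shares of ₹108,000: Declan and Qadir each take ₹108,000.

Qadir receives ₹108,000.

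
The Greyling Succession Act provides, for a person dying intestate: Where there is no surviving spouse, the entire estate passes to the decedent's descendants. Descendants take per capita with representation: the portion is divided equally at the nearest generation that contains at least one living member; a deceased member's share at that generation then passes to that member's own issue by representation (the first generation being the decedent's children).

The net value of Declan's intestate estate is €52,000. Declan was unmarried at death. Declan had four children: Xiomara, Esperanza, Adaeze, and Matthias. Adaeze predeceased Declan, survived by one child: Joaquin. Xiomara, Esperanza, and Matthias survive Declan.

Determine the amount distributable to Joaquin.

The entire €52,000 passes to the descendants.
That amount (€52,000) is divided into 4 shares of €13,000: Xiomara, Esperanza, and Matthias each take €13,000; Adaeze's €13,000 share passes to Adaeze's issue.
Adaeze's share (€13,000) passes entirely to Joaquin.

Joaquin receives €13,000.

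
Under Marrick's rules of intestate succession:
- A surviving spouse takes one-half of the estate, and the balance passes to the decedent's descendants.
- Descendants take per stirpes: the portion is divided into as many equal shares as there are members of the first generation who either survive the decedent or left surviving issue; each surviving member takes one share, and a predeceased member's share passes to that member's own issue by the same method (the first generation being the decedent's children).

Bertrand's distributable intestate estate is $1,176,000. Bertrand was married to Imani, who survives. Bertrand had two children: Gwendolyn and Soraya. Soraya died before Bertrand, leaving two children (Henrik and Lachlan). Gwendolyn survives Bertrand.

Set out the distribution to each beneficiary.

Imani takes one-half of $1,176,000 = $588,000. The remaining $588,000 passes to the descendants.
The descendants' portion ($588,000) is divided into 2 shares of $294,000: Gwendolyn takes $294,000; Soraya's $294,000 share passes to Soraya's issue.
Soraya's share ($294,000) is divided into 2 shares of $147,000: Henrik and Lachlan each take $147,000.

Imani: $588,000; Gwendolyn: $294,000; Henrik: $147,000; Lachlan: $147,000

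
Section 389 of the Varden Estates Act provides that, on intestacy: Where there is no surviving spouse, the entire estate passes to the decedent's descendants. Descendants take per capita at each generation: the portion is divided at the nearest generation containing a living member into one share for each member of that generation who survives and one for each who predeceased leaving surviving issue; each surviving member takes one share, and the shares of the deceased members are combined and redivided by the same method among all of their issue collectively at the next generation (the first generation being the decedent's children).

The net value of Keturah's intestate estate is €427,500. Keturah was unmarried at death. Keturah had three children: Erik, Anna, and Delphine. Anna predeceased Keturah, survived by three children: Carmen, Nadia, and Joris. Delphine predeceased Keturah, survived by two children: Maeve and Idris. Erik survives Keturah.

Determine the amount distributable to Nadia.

The entire €427,500 passes to the descendants.
That amount (€427,500) is divided at the children's generation into 3 shares of €142,500. Erik takes €142,500. The 2 shares of the deceased (Anna and Delphine) are combined into a pool of €285,000.
That pool (€285,000) is divided at the grandchildren's generation equally among Carmen, Nadia, Joris, Maeve, and Idris: €57,000 each.

Nadia receives €57,000.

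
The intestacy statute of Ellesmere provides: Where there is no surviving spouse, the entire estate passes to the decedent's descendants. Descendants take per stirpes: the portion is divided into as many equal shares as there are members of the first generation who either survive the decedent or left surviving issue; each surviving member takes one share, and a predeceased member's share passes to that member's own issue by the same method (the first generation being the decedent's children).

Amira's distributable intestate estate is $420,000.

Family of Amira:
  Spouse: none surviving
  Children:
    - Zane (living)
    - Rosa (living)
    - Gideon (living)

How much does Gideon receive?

Gideon receives $140,000.

The entire $420,000 passes to the descendants.
That amount ($420,000) is divided into 3 shares of $140,000: Zane, Rosa, and Gideon each take $140,000.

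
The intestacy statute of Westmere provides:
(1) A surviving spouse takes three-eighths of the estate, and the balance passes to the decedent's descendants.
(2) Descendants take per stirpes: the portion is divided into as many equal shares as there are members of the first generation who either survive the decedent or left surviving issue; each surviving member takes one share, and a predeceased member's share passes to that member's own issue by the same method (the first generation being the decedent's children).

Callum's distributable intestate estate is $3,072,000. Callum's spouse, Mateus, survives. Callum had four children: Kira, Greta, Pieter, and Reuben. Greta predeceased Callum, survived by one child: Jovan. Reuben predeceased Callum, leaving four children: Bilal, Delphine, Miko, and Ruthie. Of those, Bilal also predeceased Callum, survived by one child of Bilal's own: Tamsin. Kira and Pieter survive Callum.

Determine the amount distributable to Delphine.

Mateus takes three-eighths of $3,072,000 = $1,152,000. The remaining $1,920,000 passes to the descendants.
The descendants' portion ($1,920,000) is divided into 4 shares of $480,000: Kira and Pieter each take $480,000; Greta's $480,000 share passes to Greta's issue; Reuben's $480,000 share passes to Reuben's issue.
Greta's share ($480,000) passes entirely to Jovan.
Reuben's share ($480,000) is divided into 4 shares of $120,000: Delphine, Miko, and Ruthie each take $120,000; Bilal's $120,000 share passes to Bilal's issue.
Bilal's share ($120,000) passes entirely to Tamsin.

Delphine receives $120,000.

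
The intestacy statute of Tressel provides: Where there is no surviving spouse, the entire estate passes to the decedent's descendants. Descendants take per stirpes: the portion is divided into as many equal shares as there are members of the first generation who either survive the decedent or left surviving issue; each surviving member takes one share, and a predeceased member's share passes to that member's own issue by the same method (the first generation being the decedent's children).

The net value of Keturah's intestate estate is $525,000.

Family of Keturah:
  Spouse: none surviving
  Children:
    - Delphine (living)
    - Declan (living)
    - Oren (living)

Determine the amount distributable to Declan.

The entire $525,000 passes to the descendants.
That amount ($525,000) is divided into 3 shares of $175,000: Delphine, Declan, and Oren each take $175,000.

Declan receives $175,000.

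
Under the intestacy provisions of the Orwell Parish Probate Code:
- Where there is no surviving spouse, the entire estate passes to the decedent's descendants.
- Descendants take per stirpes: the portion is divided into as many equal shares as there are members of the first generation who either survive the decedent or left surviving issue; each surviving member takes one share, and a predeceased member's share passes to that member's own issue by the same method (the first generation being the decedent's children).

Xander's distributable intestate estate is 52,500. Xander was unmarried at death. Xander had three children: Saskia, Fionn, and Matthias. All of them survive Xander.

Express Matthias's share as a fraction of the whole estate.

The entire 52,500 passes to the descendants.
That amount (52,500) is divided into 3 shares of 17,500: Saskia, Fionn, and Matthias each take 17,500.

Matthias receives 1/3 of the estate.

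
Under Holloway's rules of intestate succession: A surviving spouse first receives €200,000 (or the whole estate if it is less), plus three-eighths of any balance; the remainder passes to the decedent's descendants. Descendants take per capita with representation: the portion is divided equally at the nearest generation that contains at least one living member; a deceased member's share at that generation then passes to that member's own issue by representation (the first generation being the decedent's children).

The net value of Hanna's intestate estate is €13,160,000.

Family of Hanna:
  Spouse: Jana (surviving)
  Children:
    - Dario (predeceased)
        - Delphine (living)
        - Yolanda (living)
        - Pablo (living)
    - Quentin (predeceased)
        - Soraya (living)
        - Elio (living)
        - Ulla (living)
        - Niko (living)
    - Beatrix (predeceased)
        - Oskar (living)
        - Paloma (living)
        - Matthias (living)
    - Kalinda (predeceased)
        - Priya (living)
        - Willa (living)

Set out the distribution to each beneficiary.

Jana: €5,060,000; Delphine: €675,000; Yolanda: €675,000; Pablo: €675,000; Soraya: €675,000; Elio: €675,000; Ulla: €675,000; Niko: €675,000; Oskar: €675,000; Paloma: €675,000; Matthias: €675,000; Priya: €675,000; Willa: €675,000

Jana first takes €200,000, leaving a balance of €12,960,000. Jana then takes three-eighths of the balance (€4,860,000), for a total of €5,060,000. The remaining €8,100,000 passes to the descendants.
No child survives, so the initial division is made at the grandchildren's generation.
The descendants' portion (€8,100,000) is divided into 12 shares of €675,000: Delphine, Yolanda, Pablo, Soraya, Elio, Ulla, Niko, Oskar, Paloma, Matthias, Priya, and Willa each take €675,000.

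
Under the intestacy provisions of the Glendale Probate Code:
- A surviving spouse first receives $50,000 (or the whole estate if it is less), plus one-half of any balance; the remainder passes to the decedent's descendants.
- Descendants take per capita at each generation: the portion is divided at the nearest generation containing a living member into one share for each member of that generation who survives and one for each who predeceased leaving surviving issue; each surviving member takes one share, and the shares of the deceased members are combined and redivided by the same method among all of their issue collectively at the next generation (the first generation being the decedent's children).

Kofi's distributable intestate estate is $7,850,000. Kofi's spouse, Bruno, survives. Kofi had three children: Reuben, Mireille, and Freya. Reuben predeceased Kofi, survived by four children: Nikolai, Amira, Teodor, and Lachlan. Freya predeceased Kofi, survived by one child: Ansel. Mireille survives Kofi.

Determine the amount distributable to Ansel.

Bruno first takes $50,000, leaving a balance of $7,800,000. Bruno then takes one-half of the balance ($3,900,000), for a total of $3,950,000. The remaining $3,900,000 passes to the descendants.
The descendants' portion ($3,900,000) is divided at the children's generation into 3 shares of $1,300,000. Mireille takes $1,300,000. The 2 shares of the deceased (Reuben and Freya) are combined into a pool of $2,600,000.
That pool ($2,600,000) is divided at the grandchildren's generation equally among Nikolai, Amira, Teodor, Lachlan, and Ansel: $520,000 each.

Ansel receives $520,000.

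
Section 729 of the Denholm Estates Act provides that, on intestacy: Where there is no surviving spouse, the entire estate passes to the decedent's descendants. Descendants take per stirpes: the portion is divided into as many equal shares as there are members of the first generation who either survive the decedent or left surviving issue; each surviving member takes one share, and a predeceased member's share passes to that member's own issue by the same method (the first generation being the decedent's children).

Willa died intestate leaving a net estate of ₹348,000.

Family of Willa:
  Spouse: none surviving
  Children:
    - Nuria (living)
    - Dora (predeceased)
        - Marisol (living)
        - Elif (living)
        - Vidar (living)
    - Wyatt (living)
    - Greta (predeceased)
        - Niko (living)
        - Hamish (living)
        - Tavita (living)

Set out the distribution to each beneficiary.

The entire ₹348,000 passes to the descendants.
That amount (₹348,000) is divided into 4 shares of ₹87,000: Nuria and Wyatt each take ₹87,000; Dora's ₹87,000 share passes to Dora's issue; Greta's ₹87,000 share passes to Greta's issue.
Dora's share (₹87,000) is divided into 3 shares of ₹29,000: Marisol, Elif, and Vidar each take ₹29,000.
Greta's share (₹87,000) is divided into 3 shares of ₹29,000: Niko, Hamish, and Tavita each take ₹29,000.

Nuria: ₹87,000; Marisol: ₹29,000; Elif: ₹29,000; Vidar: ₹29,000; Wyatt: ₹87,000; Niko: ₹29,000; Hamish: ₹29,000; Tavita: ₹29,000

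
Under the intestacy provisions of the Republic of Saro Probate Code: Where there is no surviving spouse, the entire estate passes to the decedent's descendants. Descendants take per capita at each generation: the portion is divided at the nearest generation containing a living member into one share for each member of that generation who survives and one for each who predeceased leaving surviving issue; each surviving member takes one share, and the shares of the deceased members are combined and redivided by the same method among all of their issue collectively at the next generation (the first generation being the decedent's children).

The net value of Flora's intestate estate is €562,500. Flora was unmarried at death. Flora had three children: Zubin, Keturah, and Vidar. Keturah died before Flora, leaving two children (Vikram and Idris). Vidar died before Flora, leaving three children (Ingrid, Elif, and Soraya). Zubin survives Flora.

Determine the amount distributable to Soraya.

Soraya receives €75,000.

The entire €562,500 passes to the descendants.
That amount (€562,500) is divided at the children's generation into 3 shares of €187,500. Zubin takes €187,500. The 2 shares of the deceased (Keturah and Vidar) are combined into a pool of €375,000.
That pool (€375,000) is divided at the grandchildren's generation equally among Vikram, Idris, Ingrid, Elif, and Soraya: €75,000 each.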